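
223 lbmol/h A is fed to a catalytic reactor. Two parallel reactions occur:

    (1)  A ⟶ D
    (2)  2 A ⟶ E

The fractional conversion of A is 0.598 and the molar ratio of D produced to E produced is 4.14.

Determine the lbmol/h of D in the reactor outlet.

89.9 lbmol/h

Conversion of A: A consumed = 0.598 × 223 = 133.4 lbmol/h = 1ξ₁ + 2ξ₂.
Selectivity: 1ξ₁ / (1ξ₂) = 4.14 → ξ₁ = 4.14 ξ₂.
Substitute: (1·4.14 + 2) ξ₂ = 133.4 → ξ₂ = 21.72 lbmol/h, ξ₁ = 89.92 lbmol/h.
Outlet amounts (n = n₀ + Σ ν·ξ):
  A: 223 − 1(89.92) − 2(21.72) = 89.65
  D: 0 + 1(89.92) = 89.92
  E: 0 + 1(21.72) = 21.72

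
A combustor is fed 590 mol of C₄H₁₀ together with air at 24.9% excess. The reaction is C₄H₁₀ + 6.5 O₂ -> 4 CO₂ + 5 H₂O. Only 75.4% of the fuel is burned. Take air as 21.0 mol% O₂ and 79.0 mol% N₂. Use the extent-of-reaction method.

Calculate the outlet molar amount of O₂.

Stoichiometric O₂ = 6.5 × 590 = 3835 mol; O₂ fed = 3835 × 1.249 = 4790 mol.
N₂ fed = 4790 × 79/21 = 18020 mol.
Fuel reacted = 0.754 × 590 → ξ = 444.9 mol.
Outlet (n = n₀ + ν ξ):
  C₄H₁₀: 590 − 1(444.9) = 145.1
  O₂: 4790 − 6.5(444.9) = 1898
  N₂: 18020 (inert)
  CO₂: 0 + 4(444.9) = 1779
  H₂O: 0 + 5(444.9) = 2224

1900 mol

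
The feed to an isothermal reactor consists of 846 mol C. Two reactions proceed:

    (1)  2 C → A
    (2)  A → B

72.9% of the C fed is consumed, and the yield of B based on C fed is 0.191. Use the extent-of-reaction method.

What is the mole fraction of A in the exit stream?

0.273

Conversion of C: C consumed = 2ξ₁ = 0.729 × 846 → ξ₁ = 308.4 mol.
Yield of B: 1ξ₂ / 846 = 0.191 → ξ₂ = 161.6 mol.
Outlet amounts (n = n₀ + Σ ν·ξ):
  C: 846 − 2(308.4) = 229.3
  A: 0 + 1(308.4) − 1(161.6) = 146.8
  B: 0 + 1(161.6) = 161.6
Total out = 537.6 mol; y_A = 146.8 / 537.6 = 0.273.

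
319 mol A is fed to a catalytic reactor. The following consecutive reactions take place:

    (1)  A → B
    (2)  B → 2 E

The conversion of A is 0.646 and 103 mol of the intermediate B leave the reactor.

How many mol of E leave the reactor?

Conversion of A: A consumed = 1ξ₁ = 0.646 × 319 → ξ₁ = 206.1 mol.
B balance: n_B = 0 + 1ξ₁ − 1ξ₂ = 103 → ξ₂ = (1·206.1 − 103)/1 = 103.1 mol.
Outlet amounts (n = n₀ + Σ ν·ξ):
  A: 319 − 1(206.1) = 112.9
  B: 0 + 1(206.1) − 1(103.1) = 103
  E: 0 + 2(103.1) = 206.1

206 mol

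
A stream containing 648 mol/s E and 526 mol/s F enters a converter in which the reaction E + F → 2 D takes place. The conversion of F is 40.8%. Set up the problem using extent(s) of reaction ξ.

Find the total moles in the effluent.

1170 mol/s

F reacted = 0.408 × 526 = 214.6 mol/s; ν_F = −1, so ξ = 214.6/1 = 214.6 mol/s.
Outlet amounts (n = n₀ + ν ξ):
  E: 648 − 1(214.6) = 433.4
  F: 526 − 1(214.6) = 311.4
  D: 0 + 2(214.6) = 429.2
Total out = 433.4 + 311.4 + 429.2 = 1174 mol/s.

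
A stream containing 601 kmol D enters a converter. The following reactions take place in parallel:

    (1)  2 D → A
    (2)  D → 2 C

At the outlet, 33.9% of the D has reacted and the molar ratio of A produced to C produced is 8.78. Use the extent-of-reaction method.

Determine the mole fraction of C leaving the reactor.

0.0222

Conversion of D: D consumed = 0.339 × 601 = 203.7 kmol = 2ξ₁ + 1ξ₂.
Selectivity: 1ξ₁ / (2ξ₂) = 8.78 → ξ₁ = 17.56 ξ₂.
Substitute: (2·17.56 + 1) ξ₂ = 203.7 → ξ₂ = 5.641 kmol, ξ₁ = 99.05 kmol.
Outlet amounts (n = n₀ + Σ ν·ξ):
  D: 601 − 2(99.05) − 1(5.641) = 397.3
  A: 0 + 1(99.05) = 99.05
  C: 0 + 2(5.641) = 11.28
Total out = 507.6 kmol; y_C = 11.28 / 507.6 = 0.02223.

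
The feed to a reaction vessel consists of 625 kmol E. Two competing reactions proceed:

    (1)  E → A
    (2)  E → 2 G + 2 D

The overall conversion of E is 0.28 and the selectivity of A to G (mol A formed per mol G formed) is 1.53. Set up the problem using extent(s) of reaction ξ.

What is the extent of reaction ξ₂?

Conversion of E: E consumed = 0.28 × 625 = 175 kmol = 1ξ₁ + 1ξ₂.
Selectivity: 1ξ₁ / (2ξ₂) = 1.53 → ξ₁ = 3.06 ξ₂.
Substitute: (1·3.06 + 1) ξ₂ = 175 → ξ₂ = 43.1 kmol, ξ₁ = 131.9 kmol.
Outlet amounts (n = n₀ + Σ ν·ξ):
  E: 625 − 1(131.9) − 1(43.1) = 450
  A: 0 + 1(131.9) = 131.9
  G: 0 + 2(43.1) = 86.21
  D: 0 + 2(43.1) = 86.21

ξ₂ = 43.1 kmol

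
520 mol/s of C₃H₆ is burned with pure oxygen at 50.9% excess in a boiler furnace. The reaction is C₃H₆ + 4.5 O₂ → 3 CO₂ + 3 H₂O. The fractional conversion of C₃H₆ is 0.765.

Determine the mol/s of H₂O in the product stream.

1190 mol/s

Stoichiometric O₂ = 4.5 × 520 = 2340 mol/s; O₂ fed = 2340 × 1.509 = 3531 mol/s.
Fuel reacted = 0.765 × 520 → ξ = 397.8 mol/s.
Outlet (n = n₀ + ν ξ):
  C₃H₆: 520 − 1(397.8) = 122.2
  O₂: 3531 − 4.5(397.8) = 1741
  CO₂: 0 + 3(397.8) = 1193
  H₂O: 0 + 3(397.8) = 1193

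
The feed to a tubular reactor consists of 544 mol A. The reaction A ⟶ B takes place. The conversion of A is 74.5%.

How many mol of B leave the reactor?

A reacted = 0.745 × 544 = 405.3 mol; ν_A = −1, so ξ = 405.3/1 = 405.3 mol.
Outlet amounts (n = n₀ + ν ξ):
  A: 544 − 1(405.3) = 138.7
  B: 0 + 1(405.3) = 405.3

405 mol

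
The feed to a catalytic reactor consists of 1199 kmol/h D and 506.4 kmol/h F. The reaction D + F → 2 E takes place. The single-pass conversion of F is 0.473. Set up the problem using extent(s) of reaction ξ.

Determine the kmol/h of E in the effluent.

479 kmol/h

F reacted = 0.473 × 506.4 = 239.5 kmol/h; ν_F = −1, so ξ = 239.5/1 = 239.5 kmol/h.
Outlet amounts (n = n₀ + ν ξ):
  D: 1199 − 1(239.5) = 959.5
  F: 506.4 − 1(239.5) = 266.9
  E: 0 + 2(239.5) = 479.1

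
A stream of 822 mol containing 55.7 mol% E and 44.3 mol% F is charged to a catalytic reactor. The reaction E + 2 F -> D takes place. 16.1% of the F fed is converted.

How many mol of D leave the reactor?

29.3 mol

F reacted = 0.161 × 364.1 = 58.63 mol; ν_F = −2, so ξ = 58.63/2 = 29.31 mol.
Outlet amounts (n = n₀ + ν ξ):
  E: 457.9 − 1(29.31) = 428.5
  F: 364.1 − 2(29.31) = 305.5
  D: 0 + 1(29.31) = 29.31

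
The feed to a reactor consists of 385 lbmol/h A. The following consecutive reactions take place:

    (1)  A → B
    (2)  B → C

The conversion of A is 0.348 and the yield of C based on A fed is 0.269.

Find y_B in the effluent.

0.079

Conversion of A: A consumed = 1ξ₁ = 0.348 × 385 → ξ₁ = 134 lbmol/h.
Yield of C: 1ξ₂ / 385 = 0.269 → ξ₂ = 103.6 lbmol/h.
Outlet amounts (n = n₀ + Σ ν·ξ):
  A: 385 − 1(134) = 251
  B: 0 + 1(134) − 1(103.6) = 30.41
  C: 0 + 1(103.6) = 103.6
Total out = 385 lbmol/h; y_B = 30.41 / 385 = 0.079.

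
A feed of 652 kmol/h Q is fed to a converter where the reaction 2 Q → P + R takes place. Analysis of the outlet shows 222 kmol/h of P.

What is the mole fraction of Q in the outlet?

0.319

For P: n = n₀ + 1ξ → 222 = 0 + 1ξ, giving ξ = 222 kmol/h.
Outlet amounts (n = n₀ + ν ξ):
  Q: 652 − 2(222) = 208
  P: 0 + 1(222) = 222
  R: 0 + 1(222) = 222
Total out = 652 kmol/h; y_Q = 208 / 652 = 0.319.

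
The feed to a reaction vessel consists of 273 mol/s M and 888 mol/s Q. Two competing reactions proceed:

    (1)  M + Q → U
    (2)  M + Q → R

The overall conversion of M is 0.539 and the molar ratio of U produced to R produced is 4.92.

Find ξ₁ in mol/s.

ξ₁ = 122 mol/s

Conversion of M: M consumed = 0.539 × 273 = 147.1 mol/s = 1ξ₁ + 1ξ₂.
Selectivity: 1ξ₁ / (1ξ₂) = 4.92 → ξ₁ = 4.92 ξ₂.
Substitute: (1·4.92 + 1) ξ₂ = 147.1 → ξ₂ = 24.86 mol/s, ξ₁ = 122.3 mol/s.
Outlet amounts (n = n₀ + Σ ν·ξ):
  M: 273 − 1(122.3) − 1(24.86) = 125.9
  Q: 888 − 1(122.3) − 1(24.86) = 740.9
  U: 0 + 1(122.3) = 122.3
  R: 0 + 1(24.86) = 24.86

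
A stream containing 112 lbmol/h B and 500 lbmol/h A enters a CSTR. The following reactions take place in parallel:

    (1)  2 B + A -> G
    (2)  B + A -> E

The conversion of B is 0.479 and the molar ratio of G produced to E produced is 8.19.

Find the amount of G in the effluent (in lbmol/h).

Conversion of B: B consumed = 0.479 × 112 = 53.65 lbmol/h = 2ξ₁ + 1ξ₂.
Selectivity: 1ξ₁ / (1ξ₂) = 8.19 → ξ₁ = 8.19 ξ₂.
Substitute: (2·8.19 + 1) ξ₂ = 53.65 → ξ₂ = 3.087 lbmol/h, ξ₁ = 25.28 lbmol/h.
Outlet amounts (n = n₀ + Σ ν·ξ):
  B: 112 − 2(25.28) − 1(3.087) = 58.35
  A: 500 − 1(25.28) − 1(3.087) = 471.6
  G: 0 + 1(25.28) = 25.28
  E: 0 + 1(3.087) = 3.087

25.3 lbmol/h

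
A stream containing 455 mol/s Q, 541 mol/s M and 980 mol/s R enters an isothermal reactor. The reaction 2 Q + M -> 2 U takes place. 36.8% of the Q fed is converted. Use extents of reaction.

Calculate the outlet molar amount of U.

Q reacted = 0.368 × 455 = 167.4 mol/s; ν_Q = −2, so ξ = 167.4/2 = 83.72 mol/s.
Outlet amounts (n = n₀ + ν ξ):
  Q: 455 − 2(83.72) = 287.6
  M: 541 − 1(83.72) = 457.3
  U: 0 + 2(83.72) = 167.4
  R: 980 (inert)

167 mol/s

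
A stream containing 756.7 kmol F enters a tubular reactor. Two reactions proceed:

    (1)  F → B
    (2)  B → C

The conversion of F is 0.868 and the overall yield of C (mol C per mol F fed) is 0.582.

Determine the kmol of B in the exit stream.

Conversion of F: F consumed = 1ξ₁ = 0.868 × 756.7 → ξ₁ = 656.8 kmol.
Yield of C: 1ξ₂ / 756.7 = 0.582 → ξ₂ = 440.4 kmol.
Outlet amounts (n = n₀ + Σ ν·ξ):
  F: 756.7 − 1(656.8) = 99.88
  B: 0 + 1(656.8) − 1(440.4) = 216.4
  C: 0 + 1(440.4) = 440.4

216 kmol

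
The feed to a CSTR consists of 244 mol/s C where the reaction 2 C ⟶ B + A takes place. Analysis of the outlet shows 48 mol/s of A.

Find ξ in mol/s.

For A: n = n₀ + 1ξ → 48 = 0 + 1ξ, giving ξ = 48 mol/s.
Outlet amounts (n = n₀ + ν ξ):
  C: 244 − 2(48) = 148
  B: 0 + 1(48) = 48
  A: 0 + 1(48) = 48

ξ = 48 mol/s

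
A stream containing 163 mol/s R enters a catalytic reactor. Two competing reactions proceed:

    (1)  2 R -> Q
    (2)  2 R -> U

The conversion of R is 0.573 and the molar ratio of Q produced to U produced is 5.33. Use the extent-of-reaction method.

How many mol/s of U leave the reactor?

7.38 mol/s

Conversion of R: R consumed = 0.573 × 163 = 93.4 mol/s = 2ξ₁ + 2ξ₂.
Selectivity: 1ξ₁ / (1ξ₂) = 5.33 → ξ₁ = 5.33 ξ₂.
Substitute: (2·5.33 + 2) ξ₂ = 93.4 → ξ₂ = 7.377 mol/s, ξ₁ = 39.32 mol/s.
Outlet amounts (n = n₀ + Σ ν·ξ):
  R: 163 − 2(39.32) − 2(7.377) = 69.6
  Q: 0 + 1(39.32) = 39.32
  U: 0 + 1(7.377) = 7.377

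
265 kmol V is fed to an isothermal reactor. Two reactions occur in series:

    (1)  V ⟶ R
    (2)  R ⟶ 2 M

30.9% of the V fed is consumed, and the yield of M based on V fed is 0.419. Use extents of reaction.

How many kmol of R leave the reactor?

Conversion of V: V consumed = 1ξ₁ = 0.309 × 265 → ξ₁ = 81.89 kmol.
Yield of M: 2ξ₂ / 265 = 0.419 → ξ₂ = 55.52 kmol.
Outlet amounts (n = n₀ + Σ ν·ξ):
  V: 265 − 1(81.89) = 183.1
  R: 0 + 1(81.89) − 1(55.52) = 26.37
  M: 0 + 2(55.52) = 111

26.4 kmol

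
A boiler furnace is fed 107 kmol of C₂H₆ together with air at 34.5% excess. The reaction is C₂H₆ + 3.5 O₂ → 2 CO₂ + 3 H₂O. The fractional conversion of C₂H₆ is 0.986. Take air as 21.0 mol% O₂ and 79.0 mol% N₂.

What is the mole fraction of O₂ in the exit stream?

0.0526

Stoichiometric O₂ = 3.5 × 107 = 374.5 kmol; O₂ fed = 374.5 × 1.345 = 503.7 kmol.
N₂ fed = 503.7 × 79/21 = 1895 kmol.
Fuel reacted = 0.986 × 107 → ξ = 105.5 kmol.
Outlet (n = n₀ + ν ξ):
  C₂H₆: 107 − 1(105.5) = 1.498
  O₂: 503.7 − 3.5(105.5) = 134.4
  N₂: 1895 (inert)
  CO₂: 0 + 2(105.5) = 211
  H₂O: 0 + 3(105.5) = 316.5
Total out = 2558 kmol; y_O₂ = 134.4 / 2558 = 0.05255.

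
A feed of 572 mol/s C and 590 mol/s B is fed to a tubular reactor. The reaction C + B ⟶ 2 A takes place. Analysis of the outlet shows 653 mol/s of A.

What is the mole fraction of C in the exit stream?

For A: n = n₀ + 2ξ → 653 = 0 + 2ξ, giving ξ = 326.5 mol/s.
Outlet amounts (n = n₀ + ν ξ):
  C: 572 − 1(326.5) = 245.5
  B: 590 − 1(326.5) = 263.5
  A: 0 + 2(326.5) = 653
Total out = 1162 mol/s; y_C = 245.5 / 1162 = 0.2113.

0.211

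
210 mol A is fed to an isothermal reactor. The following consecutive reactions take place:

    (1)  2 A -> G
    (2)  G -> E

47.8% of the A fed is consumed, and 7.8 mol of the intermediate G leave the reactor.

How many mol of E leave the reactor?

42.4 mol

Conversion of A: A consumed = 2ξ₁ = 0.478 × 210 → ξ₁ = 50.19 mol.
G balance: n_G = 0 + 1ξ₁ − 1ξ₂ = 7.8 → ξ₂ = (1·50.19 − 7.8)/1 = 42.39 mol.
Outlet amounts (n = n₀ + Σ ν·ξ):
  A: 210 − 2(50.19) = 109.6
  G: 0 + 1(50.19) − 1(42.39) = 7.8
  E: 0 + 1(42.39) = 42.39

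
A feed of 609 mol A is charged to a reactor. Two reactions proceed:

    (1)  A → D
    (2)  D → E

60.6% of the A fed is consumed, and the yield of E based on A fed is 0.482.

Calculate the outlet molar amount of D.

Conversion of A: A consumed = 1ξ₁ = 0.606 × 609 → ξ₁ = 369.1 mol.
Yield of E: 1ξ₂ / 609 = 0.482 → ξ₂ = 293.5 mol.
Outlet amounts (n = n₀ + Σ ν·ξ):
  A: 609 − 1(369.1) = 239.9
  D: 0 + 1(369.1) − 1(293.5) = 75.52
  E: 0 + 1(293.5) = 293.5

75.5 mol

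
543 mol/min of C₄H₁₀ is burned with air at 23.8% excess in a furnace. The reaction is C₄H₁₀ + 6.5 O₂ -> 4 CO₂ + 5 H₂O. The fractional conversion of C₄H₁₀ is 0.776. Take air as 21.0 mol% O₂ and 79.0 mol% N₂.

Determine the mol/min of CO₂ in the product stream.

1690 mol/min

Stoichiometric O₂ = 6.5 × 543 = 3530 mol/min; O₂ fed = 3530 × 1.238 = 4370 mol/min.
N₂ fed = 4370 × 79/21 = 16440 mol/min.
Fuel reacted = 0.776 × 543 → ξ = 421.4 mol/min.
Outlet (n = n₀ + ν ξ):
  C₄H₁₀: 543 − 1(421.4) = 121.6
  O₂: 4370 − 6.5(421.4) = 1631
  N₂: 16440 (inert)
  CO₂: 0 + 4(421.4) = 1685
  H₂O: 0 + 5(421.4) = 2107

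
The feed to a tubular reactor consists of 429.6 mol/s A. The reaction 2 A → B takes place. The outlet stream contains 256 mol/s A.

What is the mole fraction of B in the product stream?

For A: n = n₀ − 2ξ → 256 = 429.6 − 2ξ, giving ξ = 86.8 mol/s.
Outlet amounts (n = n₀ + ν ξ):
  A: 429.6 − 2(86.8) = 256
  B: 0 + 1(86.8) = 86.8
Total out = 342.8 mol/s; y_B = 86.8 / 342.8 = 0.2532.

0.253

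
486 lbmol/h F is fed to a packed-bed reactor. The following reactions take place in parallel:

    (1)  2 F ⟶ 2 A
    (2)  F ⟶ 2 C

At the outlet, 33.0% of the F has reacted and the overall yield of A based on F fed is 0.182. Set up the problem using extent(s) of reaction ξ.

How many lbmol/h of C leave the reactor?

Yield of A: 2ξ₁ / 486 = 0.182 → ξ₁ = 44.23 lbmol/h.
Conversion of F: 2ξ₁ + 1ξ₂ = 0.33 × 486 = 160.4 → ξ₂ = 71.93 lbmol/h.
Outlet amounts (n = n₀ + Σ ν·ξ):
  F: 486 − 2(44.23) − 1(71.93) = 325.6
  A: 0 + 2(44.23) = 88.45
  C: 0 + 2(71.93) = 143.9

144 lbmol/h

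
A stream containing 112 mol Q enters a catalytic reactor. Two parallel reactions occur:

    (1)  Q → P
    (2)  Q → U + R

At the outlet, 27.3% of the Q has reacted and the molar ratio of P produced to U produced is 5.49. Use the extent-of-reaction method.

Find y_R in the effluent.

0.0404

Conversion of Q: Q consumed = 0.273 × 112 = 30.58 mol = 1ξ₁ + 1ξ₂.
Selectivity: 1ξ₁ / (1ξ₂) = 5.49 → ξ₁ = 5.49 ξ₂.
Substitute: (1·5.49 + 1) ξ₂ = 30.58 → ξ₂ = 4.711 mol, ξ₁ = 25.86 mol.
Outlet amounts (n = n₀ + Σ ν·ξ):
  Q: 112 − 1(25.86) − 1(4.711) = 81.42
  P: 0 + 1(25.86) = 25.86
  U: 0 + 1(4.711) = 4.711
  R: 0 + 1(4.711) = 4.711
Total out = 116.7 mol; y_R = 4.711 / 116.7 = 0.04037.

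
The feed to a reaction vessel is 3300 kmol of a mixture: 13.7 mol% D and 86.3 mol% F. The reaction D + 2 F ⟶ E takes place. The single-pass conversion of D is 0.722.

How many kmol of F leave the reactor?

D reacted = 0.722 × 452.1 = 326.4 kmol; ν_D = −1, so ξ = 326.4/1 = 326.4 kmol.
Outlet amounts (n = n₀ + ν ξ):
  D: 452.1 − 1(326.4) = 125.7
  F: 2848 − 2(326.4) = 2195
  E: 0 + 1(326.4) = 326.4

2200 kmol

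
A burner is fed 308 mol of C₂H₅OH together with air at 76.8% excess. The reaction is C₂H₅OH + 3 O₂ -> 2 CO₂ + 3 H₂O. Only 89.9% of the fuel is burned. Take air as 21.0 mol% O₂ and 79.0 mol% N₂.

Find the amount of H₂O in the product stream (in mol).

831 mol

Stoichiometric O₂ = 3 × 308 = 924 mol; O₂ fed = 924 × 1.768 = 1634 mol.
N₂ fed = 1634 × 79/21 = 6146 mol.
Fuel reacted = 0.899 × 308 → ξ = 276.9 mol.
Outlet (n = n₀ + ν ξ):
  C₂H₅OH: 308 − 1(276.9) = 31.11
  O₂: 1634 − 3(276.9) = 803
  N₂: 6146 (inert)
  CO₂: 0 + 2(276.9) = 553.8
  H₂O: 0 + 3(276.9) = 830.7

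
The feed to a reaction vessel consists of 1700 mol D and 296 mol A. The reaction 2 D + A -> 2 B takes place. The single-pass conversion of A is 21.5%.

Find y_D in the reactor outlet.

0.814

A reacted = 0.215 × 296 = 63.64 mol; ν_A = −1, so ξ = 63.64/1 = 63.64 mol.
Outlet amounts (n = n₀ + ν ξ):
  D: 1700 − 2(63.64) = 1573
  A: 296 − 1(63.64) = 232.4
  B: 0 + 2(63.64) = 127.3
Total out = 1932 mol; y_D = 1573 / 1932 = 0.8139.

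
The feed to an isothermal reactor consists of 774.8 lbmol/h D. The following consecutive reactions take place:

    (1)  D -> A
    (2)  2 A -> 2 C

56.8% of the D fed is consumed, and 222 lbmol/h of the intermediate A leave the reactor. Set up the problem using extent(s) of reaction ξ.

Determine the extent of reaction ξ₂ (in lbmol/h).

Conversion of D: D consumed = 1ξ₁ = 0.568 × 774.8 → ξ₁ = 440.1 lbmol/h.
A balance: n_A = 0 + 1ξ₁ − 2ξ₂ = 222 → ξ₂ = (1·440.1 − 222)/2 = 109 lbmol/h.
Outlet amounts (n = n₀ + Σ ν·ξ):
  D: 774.8 − 1(440.1) = 334.7
  A: 0 + 1(440.1) − 2(109) = 222
  C: 0 + 2(109) = 218.1

ξ₂ = 109 lbmol/h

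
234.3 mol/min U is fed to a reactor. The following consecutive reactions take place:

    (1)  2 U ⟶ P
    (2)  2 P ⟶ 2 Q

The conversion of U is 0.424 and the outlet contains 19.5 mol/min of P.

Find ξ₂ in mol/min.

Conversion of U: U consumed = 2ξ₁ = 0.424 × 234.3 → ξ₁ = 49.67 mol/min.
P balance: n_P = 0 + 1ξ₁ − 2ξ₂ = 19.5 → ξ₂ = (1·49.67 − 19.5)/2 = 15.09 mol/min.
Outlet amounts (n = n₀ + Σ ν·ξ):
  U: 234.3 − 2(49.67) = 135
  P: 0 + 1(49.67) − 2(15.09) = 19.5
  Q: 0 + 2(15.09) = 30.17

ξ₂ = 15.1 mol/min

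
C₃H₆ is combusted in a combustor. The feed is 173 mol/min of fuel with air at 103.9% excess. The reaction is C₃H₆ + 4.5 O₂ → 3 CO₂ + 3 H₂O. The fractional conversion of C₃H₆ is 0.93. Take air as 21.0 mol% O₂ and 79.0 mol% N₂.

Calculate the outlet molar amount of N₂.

5970 mol/min

Stoichiometric O₂ = 4.5 × 173 = 778.5 mol/min; O₂ fed = 778.5 × 2.039 = 1587 mol/min.
N₂ fed = 1587 × 79/21 = 5972 mol/min.
Fuel reacted = 0.93 × 173 → ξ = 160.9 mol/min.
Outlet (n = n₀ + ν ξ):
  C₃H₆: 173 − 1(160.9) = 12.11
  O₂: 1587 − 4.5(160.9) = 863.4
  N₂: 5972 (inert)
  CO₂: 0 + 3(160.9) = 482.7
  H₂O: 0 + 3(160.9) = 482.7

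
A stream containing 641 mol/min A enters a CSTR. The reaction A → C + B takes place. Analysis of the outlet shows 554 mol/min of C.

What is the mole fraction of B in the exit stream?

0.464

For C: n = n₀ + 1ξ → 554 = 0 + 1ξ, giving ξ = 554 mol/min.
Outlet amounts (n = n₀ + ν ξ):
  A: 641 − 1(554) = 87
  C: 0 + 1(554) = 554
  B: 0 + 1(554) = 554
Total out = 1195 mol/min; y_B = 554 / 1195 = 0.4636.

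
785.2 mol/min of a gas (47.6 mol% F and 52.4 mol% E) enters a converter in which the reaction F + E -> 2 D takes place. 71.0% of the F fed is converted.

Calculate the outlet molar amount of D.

F reacted = 0.71 × 373.8 = 265.4 mol/min; ν_F = −1, so ξ = 265.4/1 = 265.4 mol/min.
Outlet amounts (n = n₀ + ν ξ):
  F: 373.8 − 1(265.4) = 108.4
  E: 411.4 − 1(265.4) = 146.1
  D: 0 + 2(265.4) = 530.7

531 mol/min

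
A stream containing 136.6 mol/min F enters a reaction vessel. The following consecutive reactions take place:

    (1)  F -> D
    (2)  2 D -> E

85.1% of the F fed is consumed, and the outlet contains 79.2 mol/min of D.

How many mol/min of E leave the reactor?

18.5 mol/min

Conversion of F: F consumed = 1ξ₁ = 0.851 × 136.6 → ξ₁ = 116.2 mol/min.
D balance: n_D = 0 + 1ξ₁ − 2ξ₂ = 79.2 → ξ₂ = (1·116.2 − 79.2)/2 = 18.52 mol/min.
Outlet amounts (n = n₀ + Σ ν·ξ):
  F: 136.6 − 1(116.2) = 20.35
  D: 0 + 1(116.2) − 2(18.52) = 79.2
  E: 0 + 1(18.52) = 18.52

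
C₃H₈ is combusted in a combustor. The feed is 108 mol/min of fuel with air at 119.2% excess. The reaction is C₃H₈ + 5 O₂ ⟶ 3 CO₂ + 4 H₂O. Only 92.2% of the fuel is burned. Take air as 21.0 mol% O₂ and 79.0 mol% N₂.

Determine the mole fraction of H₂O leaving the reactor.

Stoichiometric O₂ = 5 × 108 = 540 mol/min; O₂ fed = 540 × 2.192 = 1184 mol/min.
N₂ fed = 1184 × 79/21 = 4453 mol/min.
Fuel reacted = 0.922 × 108 → ξ = 99.58 mol/min.
Outlet (n = n₀ + ν ξ):
  C₃H₈: 108 − 1(99.58) = 8.424
  O₂: 1184 − 5(99.58) = 685.8
  N₂: 4453 (inert)
  CO₂: 0 + 3(99.58) = 298.7
  H₂O: 0 + 4(99.58) = 398.3
Total out = 5844 mol/min; y_H₂O = 398.3 / 5844 = 0.06815.

0.0682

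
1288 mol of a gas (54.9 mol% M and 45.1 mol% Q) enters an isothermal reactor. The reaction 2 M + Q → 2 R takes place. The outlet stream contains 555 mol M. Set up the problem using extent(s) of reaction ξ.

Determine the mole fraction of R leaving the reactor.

For M: n = n₀ − 2ξ → 555 = 707.1 − 2ξ, giving ξ = 76.06 mol.
Outlet amounts (n = n₀ + ν ξ):
  M: 707.1 − 2(76.06) = 555
  Q: 580.9 − 1(76.06) = 504.8
  R: 0 + 2(76.06) = 152.1
Total out = 1212 mol; y_R = 152.1 / 1212 = 0.1255.

0.126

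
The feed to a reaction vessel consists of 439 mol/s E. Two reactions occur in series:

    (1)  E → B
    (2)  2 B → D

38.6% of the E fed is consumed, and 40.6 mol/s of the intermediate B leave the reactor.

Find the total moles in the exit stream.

375 mol/s

Conversion of E: E consumed = 1ξ₁ = 0.386 × 439 → ξ₁ = 169.5 mol/s.
B balance: n_B = 0 + 1ξ₁ − 2ξ₂ = 40.6 → ξ₂ = (1·169.5 − 40.6)/2 = 64.43 mol/s.
Outlet amounts (n = n₀ + Σ ν·ξ):
  E: 439 − 1(169.5) = 269.5
  B: 0 + 1(169.5) − 2(64.43) = 40.6
  D: 0 + 1(64.43) = 64.43
Total out = 269.5 + 40.6 + 64.43 = 374.6 mol/s.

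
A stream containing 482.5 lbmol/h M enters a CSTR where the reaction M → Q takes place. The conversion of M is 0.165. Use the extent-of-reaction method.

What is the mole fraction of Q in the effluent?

0.165

M reacted = 0.165 × 482.5 = 79.61 lbmol/h; ν_M = −1, so ξ = 79.61/1 = 79.61 lbmol/h.
Outlet amounts (n = n₀ + ν ξ):
  M: 482.5 − 1(79.61) = 402.9
  Q: 0 + 1(79.61) = 79.61
Total out = 482.5 lbmol/h; y_Q = 79.61 / 482.5 = 0.165.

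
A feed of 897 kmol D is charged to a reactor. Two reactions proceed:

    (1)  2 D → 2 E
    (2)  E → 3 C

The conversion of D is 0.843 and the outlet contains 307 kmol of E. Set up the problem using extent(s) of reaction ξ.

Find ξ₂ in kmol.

Conversion of D: D consumed = 2ξ₁ = 0.843 × 897 → ξ₁ = 378.1 kmol.
E balance: n_E = 0 + 2ξ₁ − 1ξ₂ = 307 → ξ₂ = (2·378.1 − 307)/1 = 449.2 kmol.
Outlet amounts (n = n₀ + Σ ν·ξ):
  D: 897 − 2(378.1) = 140.8
  E: 0 + 2(378.1) − 1(449.2) = 307
  C: 0 + 3(449.2) = 1348

ξ₂ = 449 kmol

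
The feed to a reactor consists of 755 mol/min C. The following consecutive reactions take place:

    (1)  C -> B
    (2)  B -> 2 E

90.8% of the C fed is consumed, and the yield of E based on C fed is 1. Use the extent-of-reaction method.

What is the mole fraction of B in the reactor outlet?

Conversion of C: C consumed = 1ξ₁ = 0.908 × 755 → ξ₁ = 685.5 mol/min.
Yield of E: 2ξ₂ / 755 = 1 → ξ₂ = 377.5 mol/min.
Outlet amounts (n = n₀ + Σ ν·ξ):
  C: 755 − 1(685.5) = 69.46
  B: 0 + 1(685.5) − 1(377.5) = 308
  E: 0 + 2(377.5) = 755
Total out = 1132 mol/min; y_B = 308 / 1132 = 0.272.

0.272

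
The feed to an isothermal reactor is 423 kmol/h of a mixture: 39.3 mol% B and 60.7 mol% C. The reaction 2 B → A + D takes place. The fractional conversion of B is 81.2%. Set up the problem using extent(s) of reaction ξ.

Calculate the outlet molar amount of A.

67.5 kmol/h

B reacted = 0.812 × 166.2 = 135 kmol/h; ν_B = −2, so ξ = 135/2 = 67.49 kmol/h.
Outlet amounts (n = n₀ + ν ξ):
  B: 166.2 − 2(67.49) = 31.25
  A: 0 + 1(67.49) = 67.49
  D: 0 + 1(67.49) = 67.49
  C: 256.8 (inert)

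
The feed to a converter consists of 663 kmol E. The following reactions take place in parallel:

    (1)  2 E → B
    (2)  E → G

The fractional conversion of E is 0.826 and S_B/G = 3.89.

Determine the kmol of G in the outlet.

Conversion of E: E consumed = 0.826 × 663 = 547.6 kmol = 2ξ₁ + 1ξ₂.
Selectivity: 1ξ₁ / (1ξ₂) = 3.89 → ξ₁ = 3.89 ξ₂.
Substitute: (2·3.89 + 1) ξ₂ = 547.6 → ξ₂ = 62.37 kmol, ξ₁ = 242.6 kmol.
Outlet amounts (n = n₀ + Σ ν·ξ):
  E: 663 − 2(242.6) − 1(62.37) = 115.4
  B: 0 + 1(242.6) = 242.6
  G: 0 + 1(62.37) = 62.37

62.4 kmol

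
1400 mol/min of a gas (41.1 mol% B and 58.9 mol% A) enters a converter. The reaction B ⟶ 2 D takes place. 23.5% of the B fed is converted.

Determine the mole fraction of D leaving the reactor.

B reacted = 0.235 × 575.4 = 135.2 mol/min; ν_B = −1, so ξ = 135.2/1 = 135.2 mol/min.
Outlet amounts (n = n₀ + ν ξ):
  B: 575.4 − 1(135.2) = 440.2
  D: 0 + 2(135.2) = 270.4
  A: 824.6 (inert)
Total out = 1535 mol/min; y_D = 270.4 / 1535 = 0.1762.

0.176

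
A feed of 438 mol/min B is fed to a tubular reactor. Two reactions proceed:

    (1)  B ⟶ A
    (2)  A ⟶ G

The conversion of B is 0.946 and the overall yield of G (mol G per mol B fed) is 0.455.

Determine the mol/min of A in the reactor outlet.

Conversion of B: B consumed = 1ξ₁ = 0.946 × 438 → ξ₁ = 414.3 mol/min.
Yield of G: 1ξ₂ / 438 = 0.455 → ξ₂ = 199.3 mol/min.
Outlet amounts (n = n₀ + Σ ν·ξ):
  B: 438 − 1(414.3) = 23.65
  A: 0 + 1(414.3) − 1(199.3) = 215.1
  G: 0 + 1(199.3) = 199.3

215 mol/min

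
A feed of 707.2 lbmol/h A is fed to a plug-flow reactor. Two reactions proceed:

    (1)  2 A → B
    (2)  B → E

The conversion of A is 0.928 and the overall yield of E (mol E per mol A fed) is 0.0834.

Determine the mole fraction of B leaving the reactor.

Conversion of A: A consumed = 2ξ₁ = 0.928 × 707.2 → ξ₁ = 328.1 lbmol/h.
Yield of E: 1ξ₂ / 707.2 = 0.0834 → ξ₂ = 58.98 lbmol/h.
Outlet amounts (n = n₀ + Σ ν·ξ):
  A: 707.2 − 2(328.1) = 50.92
  B: 0 + 1(328.1) − 1(58.98) = 269.2
  E: 0 + 1(58.98) = 58.98
Total out = 379.1 lbmol/h; y_B = 269.2 / 379.1 = 0.7101.

0.71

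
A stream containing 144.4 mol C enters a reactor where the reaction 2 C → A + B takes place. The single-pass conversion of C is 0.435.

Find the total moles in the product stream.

144 mol

C reacted = 0.435 × 144.4 = 62.81 mol; ν_C = −2, so ξ = 62.81/2 = 31.41 mol.
Outlet amounts (n = n₀ + ν ξ):
  C: 144.4 − 2(31.41) = 81.59
  A: 0 + 1(31.41) = 31.41
  B: 0 + 1(31.41) = 31.41
Total out = 81.59 + 31.41 + 31.41 = 144.4 mol.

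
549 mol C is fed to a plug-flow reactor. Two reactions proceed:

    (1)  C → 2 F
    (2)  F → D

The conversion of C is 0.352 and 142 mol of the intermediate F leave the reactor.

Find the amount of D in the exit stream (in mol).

Conversion of C: C consumed = 1ξ₁ = 0.352 × 549 → ξ₁ = 193.2 mol.
F balance: n_F = 0 + 2ξ₁ − 1ξ₂ = 142 → ξ₂ = (2·193.2 − 142)/1 = 244.5 mol.
Outlet amounts (n = n₀ + Σ ν·ξ):
  C: 549 − 1(193.2) = 355.8
  F: 0 + 2(193.2) − 1(244.5) = 142
  D: 0 + 1(244.5) = 244.5

244 mol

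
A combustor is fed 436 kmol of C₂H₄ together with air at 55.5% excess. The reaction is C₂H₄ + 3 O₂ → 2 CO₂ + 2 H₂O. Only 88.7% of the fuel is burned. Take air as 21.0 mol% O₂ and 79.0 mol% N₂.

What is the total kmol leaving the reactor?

Stoichiometric O₂ = 3 × 436 = 1308 kmol; O₂ fed = 1308 × 1.555 = 2034 kmol.
N₂ fed = 2034 × 79/21 = 7651 kmol.
Fuel reacted = 0.887 × 436 → ξ = 386.7 kmol.
Outlet (n = n₀ + ν ξ):
  C₂H₄: 436 − 1(386.7) = 49.27
  O₂: 2034 − 3(386.7) = 873.7
  N₂: 7651 (inert)
  CO₂: 0 + 2(386.7) = 773.5
  H₂O: 0 + 2(386.7) = 773.5
Total out = 49.27 + 873.7 + 7651 + 773.5 + 773.5 = 10120 kmol.

10100 kmol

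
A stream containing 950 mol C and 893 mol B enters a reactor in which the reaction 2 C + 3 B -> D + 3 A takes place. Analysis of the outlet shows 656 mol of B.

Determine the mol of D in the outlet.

For B: n = n₀ − 3ξ → 656 = 893 − 3ξ, giving ξ = 79 mol.
Outlet amounts (n = n₀ + ν ξ):
  C: 950 − 2(79) = 792
  B: 893 − 3(79) = 656
  D: 0 + 1(79) = 79
  A: 0 + 3(79) = 237

79 mol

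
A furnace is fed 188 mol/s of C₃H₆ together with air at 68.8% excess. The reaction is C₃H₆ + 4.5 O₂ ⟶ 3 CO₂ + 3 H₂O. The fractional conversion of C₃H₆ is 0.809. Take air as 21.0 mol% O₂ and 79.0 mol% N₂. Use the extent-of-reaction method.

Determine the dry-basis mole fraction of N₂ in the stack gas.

Stoichiometric O₂ = 4.5 × 188 = 846 mol/s; O₂ fed = 846 × 1.688 = 1428 mol/s.
N₂ fed = 1428 × 79/21 = 5372 mol/s.
Fuel reacted = 0.809 × 188 → ξ = 152.1 mol/s.
Outlet (n = n₀ + ν ξ):
  C₃H₆: 188 − 1(152.1) = 35.91
  O₂: 1428 − 4.5(152.1) = 743.6
  N₂: 5372 (inert)
  CO₂: 0 + 3(152.1) = 456.3
  H₂O: 0 + 3(152.1) = 456.3
Dry total = 6608 mol/s; y_N₂ (dry) = 5372 / 6608 = 0.813.

0.813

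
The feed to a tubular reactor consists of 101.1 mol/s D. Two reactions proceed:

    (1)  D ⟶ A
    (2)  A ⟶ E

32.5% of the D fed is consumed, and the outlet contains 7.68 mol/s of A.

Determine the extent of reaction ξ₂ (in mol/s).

Conversion of D: D consumed = 1ξ₁ = 0.325 × 101.1 → ξ₁ = 32.86 mol/s.
A balance: n_A = 0 + 1ξ₁ − 1ξ₂ = 7.68 → ξ₂ = (1·32.86 − 7.68)/1 = 25.18 mol/s.
Outlet amounts (n = n₀ + Σ ν·ξ):
  D: 101.1 − 1(32.86) = 68.24
  A: 0 + 1(32.86) − 1(25.18) = 7.68
  E: 0 + 1(25.18) = 25.18

ξ₂ = 25.2 mol/s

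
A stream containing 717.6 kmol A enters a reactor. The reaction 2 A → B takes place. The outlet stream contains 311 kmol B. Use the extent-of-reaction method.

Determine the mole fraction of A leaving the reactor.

0.235

For B: n = n₀ + 1ξ → 311 = 0 + 1ξ, giving ξ = 311 kmol.
Outlet amounts (n = n₀ + ν ξ):
  A: 717.6 − 2(311) = 95.6
  B: 0 + 1(311) = 311
Total out = 406.6 kmol; y_A = 95.6 / 406.6 = 0.2351.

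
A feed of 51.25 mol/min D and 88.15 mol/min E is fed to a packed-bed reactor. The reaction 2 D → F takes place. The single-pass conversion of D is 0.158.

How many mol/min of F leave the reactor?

D reacted = 0.158 × 51.25 = 8.098 mol/min; ν_D = −2, so ξ = 8.098/2 = 4.049 mol/min.
Outlet amounts (n = n₀ + ν ξ):
  D: 51.25 − 2(4.049) = 43.15
  F: 0 + 1(4.049) = 4.049
  E: 88.15 (inert)

4.05 mol/min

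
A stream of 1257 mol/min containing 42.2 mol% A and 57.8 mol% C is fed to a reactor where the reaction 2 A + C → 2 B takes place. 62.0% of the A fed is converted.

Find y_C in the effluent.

A reacted = 0.62 × 530.5 = 328.9 mol/min; ν_A = −2, so ξ = 328.9/2 = 164.4 mol/min.
Outlet amounts (n = n₀ + ν ξ):
  A: 530.5 − 2(164.4) = 201.6
  C: 726.5 − 1(164.4) = 562.1
  B: 0 + 2(164.4) = 328.9
Total out = 1093 mol/min; y_C = 562.1 / 1093 = 0.5145.

0.514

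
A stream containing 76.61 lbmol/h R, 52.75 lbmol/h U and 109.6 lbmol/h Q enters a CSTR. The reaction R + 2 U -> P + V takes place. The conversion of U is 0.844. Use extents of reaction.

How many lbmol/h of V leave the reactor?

22.3 lbmol/h

U reacted = 0.844 × 52.75 = 44.52 lbmol/h; ν_U = −2, so ξ = 44.52/2 = 22.26 lbmol/h.
Outlet amounts (n = n₀ + ν ξ):
  R: 76.61 − 1(22.26) = 54.35
  U: 52.75 − 2(22.26) = 8.229
  P: 0 + 1(22.26) = 22.26
  V: 0 + 1(22.26) = 22.26
  Q: 109.6 (inert)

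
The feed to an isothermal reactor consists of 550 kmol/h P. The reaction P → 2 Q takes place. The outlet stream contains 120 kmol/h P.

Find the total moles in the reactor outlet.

980 kmol/h

For P: n = n₀ − 1ξ → 120 = 550 − 1ξ, giving ξ = 430 kmol/h.
Outlet amounts (n = n₀ + ν ξ):
  P: 550 − 1(430) = 120
  Q: 0 + 2(430) = 860
Total out = 120 + 860 = 980 kmol/h.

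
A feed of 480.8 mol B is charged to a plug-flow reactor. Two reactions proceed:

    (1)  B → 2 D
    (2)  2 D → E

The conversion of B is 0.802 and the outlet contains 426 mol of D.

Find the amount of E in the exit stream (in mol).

173 mol

Conversion of B: B consumed = 1ξ₁ = 0.802 × 480.8 → ξ₁ = 385.6 mol.
D balance: n_D = 0 + 2ξ₁ − 2ξ₂ = 426 → ξ₂ = (2·385.6 − 426)/2 = 172.6 mol.
Outlet amounts (n = n₀ + Σ ν·ξ):
  B: 480.8 − 1(385.6) = 95.2
  D: 0 + 2(385.6) − 2(172.6) = 426
  E: 0 + 1(172.6) = 172.6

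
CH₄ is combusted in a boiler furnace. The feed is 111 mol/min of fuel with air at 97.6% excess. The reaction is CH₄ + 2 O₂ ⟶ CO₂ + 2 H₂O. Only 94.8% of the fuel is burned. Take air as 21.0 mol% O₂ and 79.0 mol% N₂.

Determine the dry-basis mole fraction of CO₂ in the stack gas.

0.0529

Stoichiometric O₂ = 2 × 111 = 222 mol/min; O₂ fed = 222 × 1.976 = 438.7 mol/min.
N₂ fed = 438.7 × 79/21 = 1650 mol/min.
Fuel reacted = 0.948 × 111 → ξ = 105.2 mol/min.
Outlet (n = n₀ + ν ξ):
  CH₄: 111 − 1(105.2) = 5.772
  O₂: 438.7 − 2(105.2) = 228.2
  N₂: 1650 (inert)
  CO₂: 0 + 1(105.2) = 105.2
  H₂O: 0 + 2(105.2) = 210.5
Dry total = 1989 mol/min; y_CO₂ (dry) = 105.2 / 1989 = 0.05289.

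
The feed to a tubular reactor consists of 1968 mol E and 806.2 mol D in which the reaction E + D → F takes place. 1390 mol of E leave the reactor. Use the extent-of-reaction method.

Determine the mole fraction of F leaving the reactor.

0.263

For E: n = n₀ − 1ξ → 1390 = 1968 − 1ξ, giving ξ = 578 mol.
Outlet amounts (n = n₀ + ν ξ):
  E: 1968 − 1(578) = 1390
  D: 806.2 − 1(578) = 228.2
  F: 0 + 1(578) = 578
Total out = 2196 mol; y_F = 578 / 2196 = 0.2632.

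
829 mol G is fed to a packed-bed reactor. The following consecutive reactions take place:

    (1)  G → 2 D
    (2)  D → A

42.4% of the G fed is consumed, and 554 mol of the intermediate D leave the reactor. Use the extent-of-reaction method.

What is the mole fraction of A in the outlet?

0.126

Conversion of G: G consumed = 1ξ₁ = 0.424 × 829 → ξ₁ = 351.5 mol.
D balance: n_D = 0 + 2ξ₁ − 1ξ₂ = 554 → ξ₂ = (2·351.5 − 554)/1 = 149 mol.
Outlet amounts (n = n₀ + Σ ν·ξ):
  G: 829 − 1(351.5) = 477.5
  D: 0 + 2(351.5) − 1(149) = 554
  A: 0 + 1(149) = 149
Total out = 1180 mol; y_A = 149 / 1180 = 0.1262.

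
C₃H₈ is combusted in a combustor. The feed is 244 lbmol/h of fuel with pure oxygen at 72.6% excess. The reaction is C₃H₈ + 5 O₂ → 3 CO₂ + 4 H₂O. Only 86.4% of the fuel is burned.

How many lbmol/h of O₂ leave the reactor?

Stoichiometric O₂ = 5 × 244 = 1220 lbmol/h; O₂ fed = 1220 × 1.726 = 2106 lbmol/h.
Fuel reacted = 0.864 × 244 → ξ = 210.8 lbmol/h.
Outlet (n = n₀ + ν ξ):
  C₃H₈: 244 − 1(210.8) = 33.18
  O₂: 2106 − 5(210.8) = 1052
  CO₂: 0 + 3(210.8) = 632.4
  H₂O: 0 + 4(210.8) = 843.3

1050 lbmol/h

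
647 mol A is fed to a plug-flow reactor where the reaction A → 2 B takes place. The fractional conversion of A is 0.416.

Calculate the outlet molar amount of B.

538 mol

A reacted = 0.416 × 647 = 269.2 mol; ν_A = −1, so ξ = 269.2/1 = 269.2 mol.
Outlet amounts (n = n₀ + ν ξ):
  A: 647 − 1(269.2) = 377.8
  B: 0 + 2(269.2) = 538.3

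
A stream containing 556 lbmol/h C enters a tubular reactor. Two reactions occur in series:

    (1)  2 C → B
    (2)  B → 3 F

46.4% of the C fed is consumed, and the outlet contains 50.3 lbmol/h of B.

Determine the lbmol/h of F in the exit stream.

Conversion of C: C consumed = 2ξ₁ = 0.464 × 556 → ξ₁ = 129 lbmol/h.
B balance: n_B = 0 + 1ξ₁ − 1ξ₂ = 50.3 → ξ₂ = (1·129 − 50.3)/1 = 78.69 lbmol/h.
Outlet amounts (n = n₀ + Σ ν·ξ):
  C: 556 − 2(129) = 298
  B: 0 + 1(129) − 1(78.69) = 50.3
  F: 0 + 3(78.69) = 236.1

236 lbmol/h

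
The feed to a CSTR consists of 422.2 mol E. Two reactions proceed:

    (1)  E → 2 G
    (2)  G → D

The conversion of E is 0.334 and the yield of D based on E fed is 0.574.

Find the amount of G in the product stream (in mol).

Conversion of E: E consumed = 1ξ₁ = 0.334 × 422.2 → ξ₁ = 141 mol.
Yield of D: 1ξ₂ / 422.2 = 0.574 → ξ₂ = 242.3 mol.
Outlet amounts (n = n₀ + Σ ν·ξ):
  E: 422.2 − 1(141) = 281.2
  G: 0 + 2(141) − 1(242.3) = 39.69
  D: 0 + 1(242.3) = 242.3

39.7 mol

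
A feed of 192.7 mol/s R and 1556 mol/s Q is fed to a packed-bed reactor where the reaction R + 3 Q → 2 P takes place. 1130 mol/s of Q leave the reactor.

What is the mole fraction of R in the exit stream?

0.0346

For Q: n = n₀ − 3ξ → 1130 = 1556 − 3ξ, giving ξ = 142 mol/s.
Outlet amounts (n = n₀ + ν ξ):
  R: 192.7 − 1(142) = 50.7
  Q: 1556 − 3(142) = 1130
  P: 0 + 2(142) = 284
Total out = 1465 mol/s; y_R = 50.7 / 1465 = 0.03461.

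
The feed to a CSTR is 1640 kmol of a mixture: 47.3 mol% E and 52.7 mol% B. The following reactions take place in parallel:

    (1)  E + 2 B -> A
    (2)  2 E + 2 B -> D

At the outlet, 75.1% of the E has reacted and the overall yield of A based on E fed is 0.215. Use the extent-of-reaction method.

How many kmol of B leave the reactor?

115 kmol

Yield of A: 1ξ₁ / 775.7 = 0.215 → ξ₁ = 166.8 kmol.
Conversion of E: 1ξ₁ + 2ξ₂ = 0.751 × 775.7 = 582.6 → ξ₂ = 207.9 kmol.
Outlet amounts (n = n₀ + Σ ν·ξ):
  E: 775.7 − 1(166.8) − 2(207.9) = 193.2
  B: 864.3 − 2(166.8) − 2(207.9) = 114.9
  A: 0 + 1(166.8) = 166.8
  D: 0 + 1(207.9) = 207.9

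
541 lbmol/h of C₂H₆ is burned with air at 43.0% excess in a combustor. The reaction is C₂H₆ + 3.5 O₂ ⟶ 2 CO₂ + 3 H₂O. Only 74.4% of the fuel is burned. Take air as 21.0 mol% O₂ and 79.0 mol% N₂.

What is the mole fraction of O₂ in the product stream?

0.0953

Stoichiometric O₂ = 3.5 × 541 = 1894 lbmol/h; O₂ fed = 1894 × 1.430 = 2708 lbmol/h.
N₂ fed = 2708 × 79/21 = 10190 lbmol/h.
Fuel reacted = 0.744 × 541 → ξ = 402.5 lbmol/h.
Outlet (n = n₀ + ν ξ):
  C₂H₆: 541 − 1(402.5) = 138.5
  O₂: 2708 − 3.5(402.5) = 1299
  N₂: 10190 (inert)
  CO₂: 0 + 2(402.5) = 805
  H₂O: 0 + 3(402.5) = 1208
Total out = 13640 lbmol/h; y_O₂ = 1299 / 13640 = 0.09526.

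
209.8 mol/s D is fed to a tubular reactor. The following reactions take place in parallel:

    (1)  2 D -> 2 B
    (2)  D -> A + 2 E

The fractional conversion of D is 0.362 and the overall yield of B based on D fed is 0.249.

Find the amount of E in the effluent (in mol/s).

Yield of B: 2ξ₁ / 209.8 = 0.249 → ξ₁ = 26.12 mol/s.
Conversion of D: 2ξ₁ + 1ξ₂ = 0.362 × 209.8 = 75.95 → ξ₂ = 23.71 mol/s.
Outlet amounts (n = n₀ + Σ ν·ξ):
  D: 209.8 − 2(26.12) − 1(23.71) = 133.9
  B: 0 + 2(26.12) = 52.24
  A: 0 + 1(23.71) = 23.71
  E: 0 + 2(23.71) = 47.41

47.4 mol/s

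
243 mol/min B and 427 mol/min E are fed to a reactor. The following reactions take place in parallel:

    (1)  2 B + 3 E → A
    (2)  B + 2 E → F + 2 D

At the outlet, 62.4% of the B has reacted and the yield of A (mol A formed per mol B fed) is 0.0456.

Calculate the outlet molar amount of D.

259 mol/min

Yield of A: 1ξ₁ / 243 = 0.0456 → ξ₁ = 11.08 mol/min.
Conversion of B: 2ξ₁ + 1ξ₂ = 0.624 × 243 = 151.6 → ξ₂ = 129.5 mol/min.
Outlet amounts (n = n₀ + Σ ν·ξ):
  B: 243 − 2(11.08) − 1(129.5) = 91.37
  E: 427 − 3(11.08) − 2(129.5) = 134.8
  A: 0 + 1(11.08) = 11.08
  F: 0 + 1(129.5) = 129.5
  D: 0 + 2(129.5) = 258.9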